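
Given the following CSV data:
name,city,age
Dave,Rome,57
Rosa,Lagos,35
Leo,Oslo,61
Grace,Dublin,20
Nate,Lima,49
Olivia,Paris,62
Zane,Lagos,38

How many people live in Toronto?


Scanning city column for 'Toronto':
Total matches: 0

ANSWER: 0


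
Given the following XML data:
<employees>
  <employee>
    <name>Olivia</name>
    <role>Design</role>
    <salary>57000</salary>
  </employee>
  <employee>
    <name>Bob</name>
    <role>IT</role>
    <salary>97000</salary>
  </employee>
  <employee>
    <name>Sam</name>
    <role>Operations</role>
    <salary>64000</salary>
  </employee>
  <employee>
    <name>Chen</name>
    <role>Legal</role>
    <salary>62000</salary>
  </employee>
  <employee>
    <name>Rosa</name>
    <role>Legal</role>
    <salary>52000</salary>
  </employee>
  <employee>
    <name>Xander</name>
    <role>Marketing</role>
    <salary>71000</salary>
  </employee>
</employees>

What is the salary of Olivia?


Searching for <employee> with <name>Olivia</name>
Found at position 1
<salary>57000</salary>

ANSWER: 57000


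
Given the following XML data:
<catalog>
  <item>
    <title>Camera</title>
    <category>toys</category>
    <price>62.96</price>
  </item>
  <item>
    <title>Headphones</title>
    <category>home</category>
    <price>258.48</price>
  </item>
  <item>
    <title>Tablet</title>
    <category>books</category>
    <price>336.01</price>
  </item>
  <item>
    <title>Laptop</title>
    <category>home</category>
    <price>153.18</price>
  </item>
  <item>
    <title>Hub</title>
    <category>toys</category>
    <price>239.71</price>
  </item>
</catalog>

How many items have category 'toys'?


Scanning <item> elements for <category>toys</category>:
  Item 1: Camera -> MATCH
  Item 5: Hub -> MATCH
Count: 2

ANSWER: 2


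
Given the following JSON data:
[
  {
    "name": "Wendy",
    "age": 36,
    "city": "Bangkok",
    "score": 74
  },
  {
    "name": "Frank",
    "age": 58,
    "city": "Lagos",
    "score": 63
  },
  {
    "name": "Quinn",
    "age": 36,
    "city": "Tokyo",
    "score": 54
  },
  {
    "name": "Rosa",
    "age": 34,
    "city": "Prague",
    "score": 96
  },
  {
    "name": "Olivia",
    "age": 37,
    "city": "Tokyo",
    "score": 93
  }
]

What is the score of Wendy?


Looking up record where name = Wendy
Record index: 0
Field 'score' = 74

ANSWER: 74


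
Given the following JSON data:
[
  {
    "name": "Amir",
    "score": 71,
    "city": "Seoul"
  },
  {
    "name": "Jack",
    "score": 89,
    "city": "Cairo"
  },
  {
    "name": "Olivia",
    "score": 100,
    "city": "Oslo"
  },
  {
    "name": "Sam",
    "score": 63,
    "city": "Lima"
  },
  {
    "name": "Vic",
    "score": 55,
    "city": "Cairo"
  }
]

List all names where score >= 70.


Filtering records where score >= 70:
  Amir (score=71) -> YES
  Jack (score=89) -> YES
  Olivia (score=100) -> YES
  Sam (score=63) -> no
  Vic (score=55) -> no


ANSWER: Amir, Jack, Olivia


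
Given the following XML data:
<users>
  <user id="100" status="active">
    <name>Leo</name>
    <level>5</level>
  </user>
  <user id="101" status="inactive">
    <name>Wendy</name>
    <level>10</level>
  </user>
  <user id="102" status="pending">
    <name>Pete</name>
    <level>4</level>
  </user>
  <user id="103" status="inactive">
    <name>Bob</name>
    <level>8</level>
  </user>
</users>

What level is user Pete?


Finding user: Pete
<level>4</level>

ANSWER: 4


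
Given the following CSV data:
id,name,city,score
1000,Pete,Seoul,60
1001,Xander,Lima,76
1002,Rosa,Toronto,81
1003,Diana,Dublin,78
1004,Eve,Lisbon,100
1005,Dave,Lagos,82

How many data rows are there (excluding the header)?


Counting rows (excluding header):
Header: id,name,city,score
Data rows: 6

ANSWER: 6


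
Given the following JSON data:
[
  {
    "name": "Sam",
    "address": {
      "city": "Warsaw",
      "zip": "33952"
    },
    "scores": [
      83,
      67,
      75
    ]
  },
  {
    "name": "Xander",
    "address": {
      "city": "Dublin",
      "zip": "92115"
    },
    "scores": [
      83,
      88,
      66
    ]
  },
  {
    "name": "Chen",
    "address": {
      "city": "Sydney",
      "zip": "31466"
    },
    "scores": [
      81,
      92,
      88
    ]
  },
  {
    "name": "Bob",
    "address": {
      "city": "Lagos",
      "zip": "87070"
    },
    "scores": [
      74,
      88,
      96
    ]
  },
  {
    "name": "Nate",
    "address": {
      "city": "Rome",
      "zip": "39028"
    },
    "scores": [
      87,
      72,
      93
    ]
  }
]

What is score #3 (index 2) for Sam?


Path: records[0].scores[2]
Value: 75

ANSWER: 75


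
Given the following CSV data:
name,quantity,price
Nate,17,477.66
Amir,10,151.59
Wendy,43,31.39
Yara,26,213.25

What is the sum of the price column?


Values in 'price' column:
  Row 1: 477.66
  Row 2: 151.59
  Row 3: 31.39
  Row 4: 213.25
Sum = 477.66 + 151.59 + 31.39 + 213.25 = 873.89

ANSWER: 873.89


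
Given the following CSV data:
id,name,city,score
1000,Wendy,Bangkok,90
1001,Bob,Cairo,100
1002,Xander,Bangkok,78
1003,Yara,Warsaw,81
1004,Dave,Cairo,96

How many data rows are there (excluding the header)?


Counting rows (excluding header):
Header: id,name,city,score
Data rows: 5

ANSWER: 5


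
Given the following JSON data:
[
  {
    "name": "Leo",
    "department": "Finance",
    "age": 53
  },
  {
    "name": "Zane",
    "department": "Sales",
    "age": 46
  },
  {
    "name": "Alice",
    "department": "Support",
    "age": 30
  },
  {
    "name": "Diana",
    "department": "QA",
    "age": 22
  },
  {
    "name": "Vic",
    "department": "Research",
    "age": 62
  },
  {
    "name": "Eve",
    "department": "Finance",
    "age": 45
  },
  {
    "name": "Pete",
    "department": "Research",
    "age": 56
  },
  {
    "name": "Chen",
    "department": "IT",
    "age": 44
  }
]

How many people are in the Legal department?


Scanning records for department = Legal
  No matches found
Count: 0

ANSWER: 0


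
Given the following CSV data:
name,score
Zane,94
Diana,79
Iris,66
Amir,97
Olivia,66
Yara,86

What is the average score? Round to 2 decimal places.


Scores: 94, 79, 66, 97, 66, 86
Sum = 488
Count = 6
Average = 488 / 6 = 81.33

ANSWER: 81.33


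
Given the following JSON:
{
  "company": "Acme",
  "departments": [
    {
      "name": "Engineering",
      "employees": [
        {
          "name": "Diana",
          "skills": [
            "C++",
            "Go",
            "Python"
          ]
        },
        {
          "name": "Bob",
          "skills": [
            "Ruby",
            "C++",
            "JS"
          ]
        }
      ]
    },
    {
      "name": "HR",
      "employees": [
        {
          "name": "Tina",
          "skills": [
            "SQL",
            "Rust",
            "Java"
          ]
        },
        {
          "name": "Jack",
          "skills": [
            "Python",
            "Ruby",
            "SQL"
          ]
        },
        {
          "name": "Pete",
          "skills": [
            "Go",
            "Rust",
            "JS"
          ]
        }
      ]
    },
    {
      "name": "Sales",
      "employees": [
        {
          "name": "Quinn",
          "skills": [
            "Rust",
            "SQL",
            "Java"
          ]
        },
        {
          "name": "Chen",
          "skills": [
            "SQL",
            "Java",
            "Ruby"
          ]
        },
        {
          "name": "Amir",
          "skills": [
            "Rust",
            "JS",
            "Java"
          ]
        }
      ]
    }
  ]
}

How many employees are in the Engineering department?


Path: departments[0].employees
Count: 2

ANSWER: 2


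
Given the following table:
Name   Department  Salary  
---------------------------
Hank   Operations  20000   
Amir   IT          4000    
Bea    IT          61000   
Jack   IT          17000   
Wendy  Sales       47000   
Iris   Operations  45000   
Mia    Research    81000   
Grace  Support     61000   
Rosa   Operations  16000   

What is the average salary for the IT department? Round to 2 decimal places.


IT department members:
  Amir: 4000
  Bea: 61000
  Jack: 17000
Sum = 82000
Count = 3
Average = 82000 / 3 = 27333.33

ANSWER: 27333.33


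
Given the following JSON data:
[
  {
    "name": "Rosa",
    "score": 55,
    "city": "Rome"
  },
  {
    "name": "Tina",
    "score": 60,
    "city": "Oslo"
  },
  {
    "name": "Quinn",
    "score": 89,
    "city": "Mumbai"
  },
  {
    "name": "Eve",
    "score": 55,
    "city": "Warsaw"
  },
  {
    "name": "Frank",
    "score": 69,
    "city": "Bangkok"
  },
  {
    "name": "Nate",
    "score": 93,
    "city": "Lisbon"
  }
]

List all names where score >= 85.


Filtering records where score >= 85:
  Rosa (score=55) -> no
  Tina (score=60) -> no
  Quinn (score=89) -> YES
  Eve (score=55) -> no
  Frank (score=69) -> no
  Nate (score=93) -> YES


ANSWER: Quinn, Nate


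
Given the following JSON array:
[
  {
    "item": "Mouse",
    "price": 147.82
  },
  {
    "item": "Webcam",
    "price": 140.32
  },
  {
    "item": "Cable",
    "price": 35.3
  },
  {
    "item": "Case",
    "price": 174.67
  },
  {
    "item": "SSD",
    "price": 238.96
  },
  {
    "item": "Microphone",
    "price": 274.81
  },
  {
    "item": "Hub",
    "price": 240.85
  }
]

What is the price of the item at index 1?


Array index 1 -> Webcam
price = 140.32

ANSWER: 140.32


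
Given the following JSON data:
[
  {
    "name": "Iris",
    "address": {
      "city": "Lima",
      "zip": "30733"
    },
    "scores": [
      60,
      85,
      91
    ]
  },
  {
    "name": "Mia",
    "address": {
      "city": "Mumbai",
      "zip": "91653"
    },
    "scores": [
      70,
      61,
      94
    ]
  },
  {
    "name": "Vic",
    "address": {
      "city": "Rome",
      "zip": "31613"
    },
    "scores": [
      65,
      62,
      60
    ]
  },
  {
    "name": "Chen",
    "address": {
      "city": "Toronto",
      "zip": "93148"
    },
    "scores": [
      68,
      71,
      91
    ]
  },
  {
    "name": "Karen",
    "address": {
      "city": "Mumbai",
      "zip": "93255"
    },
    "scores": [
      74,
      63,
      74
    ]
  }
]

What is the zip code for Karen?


Path: records[4].address.zip
Value: 93255

ANSWER: 93255


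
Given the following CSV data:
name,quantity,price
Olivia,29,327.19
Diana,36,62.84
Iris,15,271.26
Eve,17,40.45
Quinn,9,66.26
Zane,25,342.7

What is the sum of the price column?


Values in 'price' column:
  Row 1: 327.19
  Row 2: 62.84
  Row 3: 271.26
  Row 4: 40.45
  Row 5: 66.26
  Row 6: 342.7
Sum = 327.19 + 62.84 + 271.26 + 40.45 + 66.26 + 342.7 = 1110.7

ANSWER: 1110.7


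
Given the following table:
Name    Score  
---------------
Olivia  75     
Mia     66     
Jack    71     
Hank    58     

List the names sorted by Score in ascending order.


Sorting by Score (ascending):
  Hank: 58
  Mia: 66
  Jack: 71
  Olivia: 75


ANSWER: Hank, Mia, Jack, Olivia


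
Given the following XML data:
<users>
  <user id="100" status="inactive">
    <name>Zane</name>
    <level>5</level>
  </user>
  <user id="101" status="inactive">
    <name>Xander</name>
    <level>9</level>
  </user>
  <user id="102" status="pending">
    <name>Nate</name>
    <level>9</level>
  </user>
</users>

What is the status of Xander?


Finding user with name = Xander
user id="101" status="inactive"

ANSWER: inactive


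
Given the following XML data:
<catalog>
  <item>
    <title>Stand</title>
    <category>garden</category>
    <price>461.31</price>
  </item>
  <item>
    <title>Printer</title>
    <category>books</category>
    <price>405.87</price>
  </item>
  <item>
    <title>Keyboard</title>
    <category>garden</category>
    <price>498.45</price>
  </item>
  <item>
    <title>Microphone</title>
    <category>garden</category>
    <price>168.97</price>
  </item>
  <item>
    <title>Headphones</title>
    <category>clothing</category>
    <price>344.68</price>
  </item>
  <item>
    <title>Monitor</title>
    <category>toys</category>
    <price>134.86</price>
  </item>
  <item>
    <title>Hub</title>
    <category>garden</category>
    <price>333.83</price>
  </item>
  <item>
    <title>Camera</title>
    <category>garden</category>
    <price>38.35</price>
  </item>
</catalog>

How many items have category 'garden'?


Scanning <item> elements for <category>garden</category>:
  Item 1: Stand -> MATCH
  Item 3: Keyboard -> MATCH
  Item 4: Microphone -> MATCH
  Item 7: Hub -> MATCH
  Item 8: Camera -> MATCH
Count: 5

ANSWER: 5


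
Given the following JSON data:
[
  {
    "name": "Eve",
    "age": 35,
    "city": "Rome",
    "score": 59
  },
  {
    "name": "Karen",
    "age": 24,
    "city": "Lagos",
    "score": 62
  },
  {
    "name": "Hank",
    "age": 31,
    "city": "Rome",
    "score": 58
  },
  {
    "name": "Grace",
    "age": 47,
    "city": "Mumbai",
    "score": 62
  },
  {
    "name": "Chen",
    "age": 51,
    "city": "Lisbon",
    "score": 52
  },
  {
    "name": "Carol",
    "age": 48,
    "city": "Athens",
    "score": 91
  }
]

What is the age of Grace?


Looking up record where name = Grace
Record index: 3
Field 'age' = 47

ANSWER: 47


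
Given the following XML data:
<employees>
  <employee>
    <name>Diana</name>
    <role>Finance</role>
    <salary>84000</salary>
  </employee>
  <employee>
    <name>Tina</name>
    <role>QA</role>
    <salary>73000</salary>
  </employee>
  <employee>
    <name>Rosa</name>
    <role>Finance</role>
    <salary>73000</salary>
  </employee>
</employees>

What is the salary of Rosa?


Searching for <employee> with <name>Rosa</name>
Found at position 3
<salary>73000</salary>

ANSWER: 73000


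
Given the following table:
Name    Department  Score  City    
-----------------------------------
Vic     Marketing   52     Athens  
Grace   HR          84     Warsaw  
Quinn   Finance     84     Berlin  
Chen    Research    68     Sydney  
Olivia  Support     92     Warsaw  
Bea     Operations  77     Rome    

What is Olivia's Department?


Row 5: Olivia
Department = Support

ANSWER: Support


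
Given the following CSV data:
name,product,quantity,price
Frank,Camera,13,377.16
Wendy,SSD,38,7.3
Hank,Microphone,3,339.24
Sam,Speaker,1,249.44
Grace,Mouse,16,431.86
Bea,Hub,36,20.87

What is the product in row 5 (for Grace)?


Row 5: Grace
Column 'product' = Mouse

ANSWER: Mouse


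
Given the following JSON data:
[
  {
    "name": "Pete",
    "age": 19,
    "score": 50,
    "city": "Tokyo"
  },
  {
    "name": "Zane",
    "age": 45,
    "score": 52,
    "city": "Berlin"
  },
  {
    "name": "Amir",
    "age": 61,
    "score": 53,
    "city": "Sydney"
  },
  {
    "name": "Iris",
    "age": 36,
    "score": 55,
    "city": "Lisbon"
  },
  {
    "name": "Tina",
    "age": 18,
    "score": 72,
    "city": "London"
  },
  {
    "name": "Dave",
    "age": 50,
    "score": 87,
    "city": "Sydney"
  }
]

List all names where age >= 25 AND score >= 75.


Checking both conditions:
  Pete (age=19, score=50) -> no
  Zane (age=45, score=52) -> no
  Amir (age=61, score=53) -> no
  Iris (age=36, score=55) -> no
  Tina (age=18, score=72) -> no
  Dave (age=50, score=87) -> YES


ANSWER: Dave


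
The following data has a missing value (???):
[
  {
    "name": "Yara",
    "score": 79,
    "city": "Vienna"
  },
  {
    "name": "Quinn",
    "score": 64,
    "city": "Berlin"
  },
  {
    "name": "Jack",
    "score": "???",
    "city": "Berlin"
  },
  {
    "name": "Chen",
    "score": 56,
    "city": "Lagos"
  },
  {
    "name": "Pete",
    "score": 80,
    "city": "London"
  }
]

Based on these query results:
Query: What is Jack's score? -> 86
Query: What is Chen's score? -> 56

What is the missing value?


The missing value is Jack's score
From query: Jack's score = 86

ANSWER: 86


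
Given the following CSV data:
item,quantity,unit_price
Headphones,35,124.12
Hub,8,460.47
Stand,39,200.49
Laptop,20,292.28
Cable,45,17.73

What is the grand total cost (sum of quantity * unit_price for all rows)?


Computing row totals:
  Headphones: 35 * 124.12 = 4344.2
  Hub: 8 * 460.47 = 3683.76
  Stand: 39 * 200.49 = 7819.11
  Laptop: 20 * 292.28 = 5845.6
  Cable: 45 * 17.73 = 797.85
Grand total = 4344.2 + 3683.76 + 7819.11 + 5845.6 + 797.85 = 22490.52

ANSWER: 22490.52


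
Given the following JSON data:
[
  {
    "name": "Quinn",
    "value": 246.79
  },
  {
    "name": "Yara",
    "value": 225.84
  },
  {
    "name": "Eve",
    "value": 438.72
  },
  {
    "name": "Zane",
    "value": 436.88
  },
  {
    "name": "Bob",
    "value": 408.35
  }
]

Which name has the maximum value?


Comparing values:
  Quinn: 246.79
  Yara: 225.84
  Eve: 438.72
  Zane: 436.88
  Bob: 408.35
Maximum: Eve (438.72)

ANSWER: Eve


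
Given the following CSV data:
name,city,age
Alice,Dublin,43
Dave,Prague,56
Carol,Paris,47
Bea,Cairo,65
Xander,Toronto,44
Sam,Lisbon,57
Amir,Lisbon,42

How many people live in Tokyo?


Scanning city column for 'Tokyo':
Total matches: 0

ANSWER: 0


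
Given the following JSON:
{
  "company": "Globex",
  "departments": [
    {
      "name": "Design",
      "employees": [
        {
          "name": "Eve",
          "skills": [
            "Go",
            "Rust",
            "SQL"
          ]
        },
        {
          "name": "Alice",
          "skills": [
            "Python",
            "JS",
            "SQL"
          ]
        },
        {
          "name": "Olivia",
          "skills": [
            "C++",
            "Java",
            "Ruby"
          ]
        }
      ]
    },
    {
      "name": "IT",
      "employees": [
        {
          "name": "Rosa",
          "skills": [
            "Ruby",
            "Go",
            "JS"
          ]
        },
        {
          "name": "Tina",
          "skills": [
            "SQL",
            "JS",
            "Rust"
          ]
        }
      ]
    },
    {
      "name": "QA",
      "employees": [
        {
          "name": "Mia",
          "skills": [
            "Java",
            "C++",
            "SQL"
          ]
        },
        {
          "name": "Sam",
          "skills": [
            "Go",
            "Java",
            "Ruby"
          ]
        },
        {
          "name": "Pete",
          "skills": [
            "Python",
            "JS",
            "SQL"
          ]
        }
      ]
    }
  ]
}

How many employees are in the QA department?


Path: departments[2].employees
Count: 3

ANSWER: 3


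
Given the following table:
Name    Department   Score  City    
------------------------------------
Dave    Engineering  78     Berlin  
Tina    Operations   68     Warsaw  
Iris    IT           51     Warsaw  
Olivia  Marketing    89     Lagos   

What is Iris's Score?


Row 3: Iris
Score = 51

ANSWER: 51


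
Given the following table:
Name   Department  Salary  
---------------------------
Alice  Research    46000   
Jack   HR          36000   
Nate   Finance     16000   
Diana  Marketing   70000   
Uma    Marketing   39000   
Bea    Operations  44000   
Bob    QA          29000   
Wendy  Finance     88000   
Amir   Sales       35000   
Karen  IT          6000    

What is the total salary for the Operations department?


Operations department members:
  Bea: 44000
Total = 44000 = 44000

ANSWER: 44000


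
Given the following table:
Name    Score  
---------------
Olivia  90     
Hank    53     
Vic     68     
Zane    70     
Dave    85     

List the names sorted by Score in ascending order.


Sorting by Score (ascending):
  Hank: 53
  Vic: 68
  Zane: 70
  Dave: 85
  Olivia: 90


ANSWER: Hank, Vic, Zane, Dave, Olivia


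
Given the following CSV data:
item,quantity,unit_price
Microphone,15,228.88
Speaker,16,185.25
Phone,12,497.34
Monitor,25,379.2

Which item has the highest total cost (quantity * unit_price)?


Computing row totals:
  Microphone: 3433.2
  Speaker: 2964.0
  Phone: 5968.08
  Monitor: 9480.0
Maximum: Monitor (9480.0)

ANSWER: Monitor


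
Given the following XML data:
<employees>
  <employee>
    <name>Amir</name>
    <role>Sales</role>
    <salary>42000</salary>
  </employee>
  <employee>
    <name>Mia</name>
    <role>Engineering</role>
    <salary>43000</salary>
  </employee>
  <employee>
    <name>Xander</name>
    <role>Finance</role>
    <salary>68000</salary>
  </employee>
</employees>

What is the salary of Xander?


Searching for <employee> with <name>Xander</name>
Found at position 3
<salary>68000</salary>

ANSWER: 68000


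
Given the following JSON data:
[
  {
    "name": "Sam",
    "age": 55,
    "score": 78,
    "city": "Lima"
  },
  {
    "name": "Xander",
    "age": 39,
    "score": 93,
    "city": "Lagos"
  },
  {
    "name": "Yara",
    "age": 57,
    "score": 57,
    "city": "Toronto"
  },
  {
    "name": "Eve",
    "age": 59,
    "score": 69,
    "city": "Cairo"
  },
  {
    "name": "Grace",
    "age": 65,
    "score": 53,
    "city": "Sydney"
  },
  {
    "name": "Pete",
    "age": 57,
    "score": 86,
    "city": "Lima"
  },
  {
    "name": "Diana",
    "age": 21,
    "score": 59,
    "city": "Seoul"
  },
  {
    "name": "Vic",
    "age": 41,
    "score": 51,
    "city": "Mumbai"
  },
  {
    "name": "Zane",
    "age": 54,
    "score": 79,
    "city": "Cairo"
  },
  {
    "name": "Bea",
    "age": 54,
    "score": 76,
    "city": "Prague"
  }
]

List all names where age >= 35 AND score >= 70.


Checking both conditions:
  Sam (age=55, score=78) -> YES
  Xander (age=39, score=93) -> YES
  Yara (age=57, score=57) -> no
  Eve (age=59, score=69) -> no
  Grace (age=65, score=53) -> no
  Pete (age=57, score=86) -> YES
  Diana (age=21, score=59) -> no
  Vic (age=41, score=51) -> no
  Zane (age=54, score=79) -> YES
  Bea (age=54, score=76) -> YES


ANSWER: Sam, Xander, Pete, Zane, Bea


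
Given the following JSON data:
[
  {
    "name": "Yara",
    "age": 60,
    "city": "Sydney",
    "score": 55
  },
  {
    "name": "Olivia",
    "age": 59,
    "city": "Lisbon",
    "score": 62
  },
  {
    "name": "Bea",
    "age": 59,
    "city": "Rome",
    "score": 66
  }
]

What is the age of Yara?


Looking up record where name = Yara
Record index: 0
Field 'age' = 60

ANSWER: 60


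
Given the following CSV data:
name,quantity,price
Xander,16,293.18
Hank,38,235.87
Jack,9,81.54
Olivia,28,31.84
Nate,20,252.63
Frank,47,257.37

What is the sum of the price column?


Values in 'price' column:
  Row 1: 293.18
  Row 2: 235.87
  Row 3: 81.54
  Row 4: 31.84
  Row 5: 252.63
  Row 6: 257.37
Sum = 293.18 + 235.87 + 81.54 + 31.84 + 252.63 + 257.37 = 1152.43

ANSWER: 1152.43


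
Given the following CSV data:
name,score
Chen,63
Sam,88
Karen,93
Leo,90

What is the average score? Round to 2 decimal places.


Scores: 63, 88, 93, 90
Sum = 334
Count = 4
Average = 334 / 4 = 83.50

ANSWER: 83.50


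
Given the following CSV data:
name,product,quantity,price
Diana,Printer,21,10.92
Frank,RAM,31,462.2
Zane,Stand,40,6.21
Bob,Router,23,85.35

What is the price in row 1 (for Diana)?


Row 1: Diana
Column 'price' = 10.92

ANSWER: 10.92


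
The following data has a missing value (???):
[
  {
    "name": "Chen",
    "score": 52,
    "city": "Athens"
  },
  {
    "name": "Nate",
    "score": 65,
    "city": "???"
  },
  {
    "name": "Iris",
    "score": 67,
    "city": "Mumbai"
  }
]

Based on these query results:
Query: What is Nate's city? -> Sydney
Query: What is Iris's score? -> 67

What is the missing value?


The missing value is Nate's city
From query: Nate's city = Sydney

ANSWER: Sydney


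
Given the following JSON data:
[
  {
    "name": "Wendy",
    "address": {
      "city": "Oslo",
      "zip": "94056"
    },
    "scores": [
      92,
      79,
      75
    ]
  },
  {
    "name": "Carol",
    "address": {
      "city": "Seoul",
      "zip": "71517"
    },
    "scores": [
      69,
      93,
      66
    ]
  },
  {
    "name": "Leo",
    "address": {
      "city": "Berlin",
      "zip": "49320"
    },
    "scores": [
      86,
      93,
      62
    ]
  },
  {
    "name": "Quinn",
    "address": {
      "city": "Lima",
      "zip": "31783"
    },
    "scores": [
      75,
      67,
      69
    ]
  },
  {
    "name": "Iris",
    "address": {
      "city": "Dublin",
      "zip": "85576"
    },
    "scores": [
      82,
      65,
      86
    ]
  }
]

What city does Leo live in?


Path: records[2].address.city
Value: Berlin

ANSWER: Berlin


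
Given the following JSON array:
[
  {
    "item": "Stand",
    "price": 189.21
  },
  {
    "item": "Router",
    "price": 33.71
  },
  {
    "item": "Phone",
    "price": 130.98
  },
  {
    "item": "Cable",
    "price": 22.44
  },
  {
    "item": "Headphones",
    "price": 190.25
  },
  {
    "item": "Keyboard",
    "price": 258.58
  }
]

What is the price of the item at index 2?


Array index 2 -> Phone
price = 130.98

ANSWER: 130.98


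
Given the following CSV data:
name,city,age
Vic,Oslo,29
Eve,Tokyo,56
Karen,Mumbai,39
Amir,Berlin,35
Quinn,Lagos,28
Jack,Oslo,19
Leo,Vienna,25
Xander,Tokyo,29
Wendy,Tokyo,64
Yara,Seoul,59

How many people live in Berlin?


Scanning city column for 'Berlin':
  Row 4: Amir -> MATCH
Total matches: 1

ANSWER: 1


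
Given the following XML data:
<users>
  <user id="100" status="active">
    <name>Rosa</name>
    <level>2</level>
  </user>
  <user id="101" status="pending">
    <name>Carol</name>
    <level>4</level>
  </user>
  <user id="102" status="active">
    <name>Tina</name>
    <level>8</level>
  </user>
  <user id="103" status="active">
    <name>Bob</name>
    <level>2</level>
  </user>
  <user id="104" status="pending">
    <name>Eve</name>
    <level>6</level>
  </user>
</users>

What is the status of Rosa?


Finding user with name = Rosa
user id="100" status="active"

ANSWER: active


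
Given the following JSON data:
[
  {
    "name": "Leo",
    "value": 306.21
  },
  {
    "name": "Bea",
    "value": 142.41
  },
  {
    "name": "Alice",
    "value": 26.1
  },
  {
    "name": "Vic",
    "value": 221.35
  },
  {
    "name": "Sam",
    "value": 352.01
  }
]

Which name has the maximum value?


Comparing values:
  Leo: 306.21
  Bea: 142.41
  Alice: 26.1
  Vic: 221.35
  Sam: 352.01
Maximum: Sam (352.01)

ANSWER: Sam


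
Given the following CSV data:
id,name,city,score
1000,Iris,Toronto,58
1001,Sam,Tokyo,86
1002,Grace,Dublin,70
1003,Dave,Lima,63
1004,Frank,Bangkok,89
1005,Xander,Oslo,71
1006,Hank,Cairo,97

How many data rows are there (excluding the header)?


Counting rows (excluding header):
Header: id,name,city,score
Data rows: 7

ANSWER: 7


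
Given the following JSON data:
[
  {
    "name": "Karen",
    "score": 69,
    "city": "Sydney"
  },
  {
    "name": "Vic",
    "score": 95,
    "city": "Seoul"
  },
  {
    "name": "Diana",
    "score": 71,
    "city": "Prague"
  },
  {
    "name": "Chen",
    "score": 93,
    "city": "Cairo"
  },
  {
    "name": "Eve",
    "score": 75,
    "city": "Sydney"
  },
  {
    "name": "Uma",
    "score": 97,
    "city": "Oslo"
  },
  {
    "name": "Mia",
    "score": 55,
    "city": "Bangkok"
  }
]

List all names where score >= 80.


Filtering records where score >= 80:
  Karen (score=69) -> no
  Vic (score=95) -> YES
  Diana (score=71) -> no
  Chen (score=93) -> YES
  Eve (score=75) -> no
  Uma (score=97) -> YES
  Mia (score=55) -> no


ANSWER: Vic, Chen, Uma


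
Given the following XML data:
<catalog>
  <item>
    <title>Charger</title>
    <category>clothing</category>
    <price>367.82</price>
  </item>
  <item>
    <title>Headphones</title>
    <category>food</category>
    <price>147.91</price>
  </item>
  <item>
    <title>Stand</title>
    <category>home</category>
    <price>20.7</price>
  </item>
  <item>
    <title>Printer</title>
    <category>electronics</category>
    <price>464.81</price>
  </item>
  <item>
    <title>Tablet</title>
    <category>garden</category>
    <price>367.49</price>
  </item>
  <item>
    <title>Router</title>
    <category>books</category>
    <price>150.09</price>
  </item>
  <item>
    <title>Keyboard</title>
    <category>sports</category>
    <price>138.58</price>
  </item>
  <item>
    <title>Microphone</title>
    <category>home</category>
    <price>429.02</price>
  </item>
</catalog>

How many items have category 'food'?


Scanning <item> elements for <category>food</category>:
  Item 2: Headphones -> MATCH
Count: 1

ANSWER: 1


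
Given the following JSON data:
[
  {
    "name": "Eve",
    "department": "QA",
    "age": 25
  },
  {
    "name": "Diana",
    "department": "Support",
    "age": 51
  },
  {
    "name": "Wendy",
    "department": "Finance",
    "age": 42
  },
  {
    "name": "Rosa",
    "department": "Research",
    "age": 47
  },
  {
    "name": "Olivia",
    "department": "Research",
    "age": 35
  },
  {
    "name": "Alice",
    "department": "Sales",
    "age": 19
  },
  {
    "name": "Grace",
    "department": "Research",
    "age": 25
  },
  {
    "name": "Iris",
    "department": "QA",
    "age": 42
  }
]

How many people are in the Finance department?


Scanning records for department = Finance
  Record 2: Wendy
Count: 1

ANSWER: 1


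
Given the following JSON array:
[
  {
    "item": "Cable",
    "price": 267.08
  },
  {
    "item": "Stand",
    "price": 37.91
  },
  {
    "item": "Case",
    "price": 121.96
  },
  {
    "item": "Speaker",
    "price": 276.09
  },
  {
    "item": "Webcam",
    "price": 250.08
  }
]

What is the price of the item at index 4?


Array index 4 -> Webcam
price = 250.08

ANSWER: 250.08


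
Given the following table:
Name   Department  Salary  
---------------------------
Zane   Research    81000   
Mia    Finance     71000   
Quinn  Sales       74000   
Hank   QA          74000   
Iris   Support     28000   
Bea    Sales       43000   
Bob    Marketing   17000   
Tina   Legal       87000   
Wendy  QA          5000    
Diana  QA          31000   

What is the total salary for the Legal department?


Legal department members:
  Tina: 87000
Total = 87000 = 87000

ANSWER: 87000


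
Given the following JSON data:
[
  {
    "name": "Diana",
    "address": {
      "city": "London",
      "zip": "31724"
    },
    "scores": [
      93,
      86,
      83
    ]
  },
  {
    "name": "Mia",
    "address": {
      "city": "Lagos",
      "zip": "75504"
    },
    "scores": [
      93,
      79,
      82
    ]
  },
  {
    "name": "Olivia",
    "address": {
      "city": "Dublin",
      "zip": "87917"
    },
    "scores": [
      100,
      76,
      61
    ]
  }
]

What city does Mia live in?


Path: records[1].address.city
Value: Lagos

ANSWER: Lagos


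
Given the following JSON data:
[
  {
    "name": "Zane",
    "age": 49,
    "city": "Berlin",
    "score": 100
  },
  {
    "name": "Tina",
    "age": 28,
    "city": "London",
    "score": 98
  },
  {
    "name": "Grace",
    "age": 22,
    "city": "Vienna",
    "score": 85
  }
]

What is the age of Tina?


Looking up record where name = Tina
Record index: 1
Field 'age' = 28

ANSWER: 28


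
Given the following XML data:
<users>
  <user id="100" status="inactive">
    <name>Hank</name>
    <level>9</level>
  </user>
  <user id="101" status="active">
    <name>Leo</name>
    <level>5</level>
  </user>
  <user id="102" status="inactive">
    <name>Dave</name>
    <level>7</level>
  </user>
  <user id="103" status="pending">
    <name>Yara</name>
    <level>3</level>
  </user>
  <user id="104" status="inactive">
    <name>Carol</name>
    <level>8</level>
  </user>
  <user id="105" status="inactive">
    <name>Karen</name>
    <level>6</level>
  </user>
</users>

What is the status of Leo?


Finding user with name = Leo
user id="101" status="active"

ANSWER: active


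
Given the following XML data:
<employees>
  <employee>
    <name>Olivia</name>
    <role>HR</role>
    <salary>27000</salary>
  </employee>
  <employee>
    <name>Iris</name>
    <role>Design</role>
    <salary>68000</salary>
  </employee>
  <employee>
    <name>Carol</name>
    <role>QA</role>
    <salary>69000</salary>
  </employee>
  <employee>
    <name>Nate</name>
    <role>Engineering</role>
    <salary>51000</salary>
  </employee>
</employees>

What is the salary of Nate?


Searching for <employee> with <name>Nate</name>
Found at position 4
<salary>51000</salary>

ANSWER: 51000


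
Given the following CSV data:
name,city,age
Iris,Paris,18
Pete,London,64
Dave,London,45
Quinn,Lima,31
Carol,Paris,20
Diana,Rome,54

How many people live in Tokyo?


Scanning city column for 'Tokyo':
Total matches: 0

ANSWER: 0


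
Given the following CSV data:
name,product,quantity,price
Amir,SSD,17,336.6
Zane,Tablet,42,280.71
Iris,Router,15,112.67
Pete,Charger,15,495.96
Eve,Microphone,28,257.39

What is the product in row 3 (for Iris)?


Row 3: Iris
Column 'product' = Router

ANSWER: Router


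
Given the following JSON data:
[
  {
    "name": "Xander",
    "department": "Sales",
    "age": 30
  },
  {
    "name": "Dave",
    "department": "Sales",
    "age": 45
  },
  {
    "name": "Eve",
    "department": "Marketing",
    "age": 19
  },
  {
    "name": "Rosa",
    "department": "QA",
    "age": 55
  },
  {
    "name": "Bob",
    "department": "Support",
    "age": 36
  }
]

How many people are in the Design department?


Scanning records for department = Design
  No matches found
Count: 0

ANSWER: 0


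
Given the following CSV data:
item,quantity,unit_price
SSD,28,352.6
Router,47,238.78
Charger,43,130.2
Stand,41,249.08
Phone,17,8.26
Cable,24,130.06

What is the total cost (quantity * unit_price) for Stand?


Row: Stand
quantity = 41
unit_price = 249.08
total = 41 * 249.08 = 10212.28

ANSWER: 10212.28


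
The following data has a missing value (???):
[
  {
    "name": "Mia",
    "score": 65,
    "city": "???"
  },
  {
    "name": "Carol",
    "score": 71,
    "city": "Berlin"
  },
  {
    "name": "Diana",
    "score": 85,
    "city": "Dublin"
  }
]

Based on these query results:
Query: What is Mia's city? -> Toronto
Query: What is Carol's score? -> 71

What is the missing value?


The missing value is Mia's city
From query: Mia's city = Toronto

ANSWER: Toronto


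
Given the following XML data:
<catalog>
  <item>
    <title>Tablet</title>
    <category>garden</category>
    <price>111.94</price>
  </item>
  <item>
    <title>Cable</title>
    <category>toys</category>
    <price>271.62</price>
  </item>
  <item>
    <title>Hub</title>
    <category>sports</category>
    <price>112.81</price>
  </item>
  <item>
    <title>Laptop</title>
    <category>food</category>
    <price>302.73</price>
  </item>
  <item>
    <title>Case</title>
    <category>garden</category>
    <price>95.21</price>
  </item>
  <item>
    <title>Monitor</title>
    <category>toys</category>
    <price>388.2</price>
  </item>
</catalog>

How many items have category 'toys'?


Scanning <item> elements for <category>toys</category>:
  Item 2: Cable -> MATCH
  Item 6: Monitor -> MATCH
Count: 2

ANSWER: 2


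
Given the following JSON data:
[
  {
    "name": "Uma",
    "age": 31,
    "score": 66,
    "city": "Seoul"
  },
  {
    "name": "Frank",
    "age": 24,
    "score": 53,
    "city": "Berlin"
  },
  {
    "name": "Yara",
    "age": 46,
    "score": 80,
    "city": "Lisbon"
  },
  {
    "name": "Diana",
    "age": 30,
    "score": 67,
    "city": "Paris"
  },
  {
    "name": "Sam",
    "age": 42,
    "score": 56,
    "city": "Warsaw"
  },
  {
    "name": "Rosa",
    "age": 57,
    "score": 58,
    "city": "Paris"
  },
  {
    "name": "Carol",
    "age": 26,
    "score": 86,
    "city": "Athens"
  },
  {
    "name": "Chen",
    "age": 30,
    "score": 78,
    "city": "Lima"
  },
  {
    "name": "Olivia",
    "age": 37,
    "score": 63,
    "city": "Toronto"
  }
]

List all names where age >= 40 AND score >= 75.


Checking both conditions:
  Uma (age=31, score=66) -> no
  Frank (age=24, score=53) -> no
  Yara (age=46, score=80) -> YES
  Diana (age=30, score=67) -> no
  Sam (age=42, score=56) -> no
  Rosa (age=57, score=58) -> no
  Carol (age=26, score=86) -> no
  Chen (age=30, score=78) -> no
  Olivia (age=37, score=63) -> no


ANSWER: Yara


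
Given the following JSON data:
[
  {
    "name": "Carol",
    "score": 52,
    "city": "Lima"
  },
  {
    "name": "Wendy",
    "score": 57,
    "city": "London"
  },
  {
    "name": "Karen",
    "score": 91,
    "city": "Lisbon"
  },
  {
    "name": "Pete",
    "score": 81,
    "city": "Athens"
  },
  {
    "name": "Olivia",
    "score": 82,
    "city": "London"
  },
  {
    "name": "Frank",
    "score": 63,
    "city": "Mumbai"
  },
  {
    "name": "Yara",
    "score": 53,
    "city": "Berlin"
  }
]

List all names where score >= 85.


Filtering records where score >= 85:
  Carol (score=52) -> no
  Wendy (score=57) -> no
  Karen (score=91) -> YES
  Pete (score=81) -> no
  Olivia (score=82) -> no
  Frank (score=63) -> no
  Yara (score=53) -> no


ANSWER: Karen


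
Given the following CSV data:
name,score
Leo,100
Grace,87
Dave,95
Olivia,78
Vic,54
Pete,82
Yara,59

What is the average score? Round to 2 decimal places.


Scores: 100, 87, 95, 78, 54, 82, 59
Sum = 555
Count = 7
Average = 555 / 7 = 79.29

ANSWER: 79.29


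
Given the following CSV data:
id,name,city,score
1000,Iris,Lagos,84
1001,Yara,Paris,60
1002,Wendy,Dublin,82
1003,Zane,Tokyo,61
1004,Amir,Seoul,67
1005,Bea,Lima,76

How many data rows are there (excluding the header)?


Counting rows (excluding header):
Header: id,name,city,score
Data rows: 6

ANSWER: 6


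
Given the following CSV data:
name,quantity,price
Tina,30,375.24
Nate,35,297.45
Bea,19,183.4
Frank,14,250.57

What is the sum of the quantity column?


Values in 'quantity' column:
  Row 1: 30
  Row 2: 35
  Row 3: 19
  Row 4: 14
Sum = 30 + 35 + 19 + 14 = 98

ANSWER: 98


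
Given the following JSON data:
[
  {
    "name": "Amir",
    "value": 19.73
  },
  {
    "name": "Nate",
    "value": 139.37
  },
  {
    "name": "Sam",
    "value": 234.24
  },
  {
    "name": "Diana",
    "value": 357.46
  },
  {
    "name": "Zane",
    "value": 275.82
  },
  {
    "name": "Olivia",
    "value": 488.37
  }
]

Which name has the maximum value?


Comparing values:
  Amir: 19.73
  Nate: 139.37
  Sam: 234.24
  Diana: 357.46
  Zane: 275.82
  Olivia: 488.37
Maximum: Olivia (488.37)

ANSWER: Olivia


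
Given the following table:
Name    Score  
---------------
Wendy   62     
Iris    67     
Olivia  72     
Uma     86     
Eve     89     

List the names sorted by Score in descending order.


Sorting by Score (descending):
  Eve: 89
  Uma: 86
  Olivia: 72
  Iris: 67
  Wendy: 62


ANSWER: Eve, Uma, Olivia, Iris, Wendy


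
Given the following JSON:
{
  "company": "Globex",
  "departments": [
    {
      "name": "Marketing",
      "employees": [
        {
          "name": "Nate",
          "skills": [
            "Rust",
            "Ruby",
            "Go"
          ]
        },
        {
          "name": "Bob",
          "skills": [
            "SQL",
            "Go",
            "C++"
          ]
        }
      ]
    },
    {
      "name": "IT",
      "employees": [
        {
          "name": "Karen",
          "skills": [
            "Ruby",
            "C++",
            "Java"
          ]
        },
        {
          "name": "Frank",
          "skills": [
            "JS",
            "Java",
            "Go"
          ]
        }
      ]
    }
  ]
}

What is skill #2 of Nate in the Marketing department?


Path: departments[0].employees[0].skills[1]
Value: Ruby

ANSWER: Ruby


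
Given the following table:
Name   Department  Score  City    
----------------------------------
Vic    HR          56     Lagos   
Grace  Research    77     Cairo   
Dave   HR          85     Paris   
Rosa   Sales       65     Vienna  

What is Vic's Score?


Row 1: Vic
Score = 56

ANSWER: 56


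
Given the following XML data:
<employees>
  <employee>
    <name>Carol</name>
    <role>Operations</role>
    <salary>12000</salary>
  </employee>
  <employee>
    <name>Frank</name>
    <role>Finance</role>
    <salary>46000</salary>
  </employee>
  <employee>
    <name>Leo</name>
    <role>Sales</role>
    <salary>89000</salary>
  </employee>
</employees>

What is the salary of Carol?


Searching for <employee> with <name>Carol</name>
Found at position 1
<salary>12000</salary>

ANSWER: 12000
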